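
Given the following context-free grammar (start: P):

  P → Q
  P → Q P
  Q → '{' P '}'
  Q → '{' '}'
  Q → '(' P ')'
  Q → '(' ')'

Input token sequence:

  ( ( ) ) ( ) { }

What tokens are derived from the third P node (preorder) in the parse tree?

[P [Q ( [P [Q ( )]] )] [P [Q ( )] [P [Q { }]]]]

( ) { }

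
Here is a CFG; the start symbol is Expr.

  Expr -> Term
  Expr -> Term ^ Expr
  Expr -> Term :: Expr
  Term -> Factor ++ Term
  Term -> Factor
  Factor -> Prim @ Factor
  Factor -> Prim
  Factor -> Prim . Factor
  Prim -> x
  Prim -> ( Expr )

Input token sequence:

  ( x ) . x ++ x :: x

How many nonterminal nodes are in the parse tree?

[Expr [Term [Factor [Prim ( [Expr [Term [Factor [Prim x]]]] )] . [Factor [Prim x]]] ++ [Term [Factor [Prim x]]]] :: [Expr [Term [Factor [Prim x]]]]]

17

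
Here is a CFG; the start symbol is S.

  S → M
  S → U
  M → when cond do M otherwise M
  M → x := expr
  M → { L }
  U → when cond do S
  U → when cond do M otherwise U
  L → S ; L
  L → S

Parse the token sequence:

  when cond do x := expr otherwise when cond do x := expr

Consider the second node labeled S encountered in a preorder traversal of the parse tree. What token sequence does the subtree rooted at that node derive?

[S [U when cond do [M x := expr] otherwise [U when cond do [S [M x := expr]]]]]

x := expr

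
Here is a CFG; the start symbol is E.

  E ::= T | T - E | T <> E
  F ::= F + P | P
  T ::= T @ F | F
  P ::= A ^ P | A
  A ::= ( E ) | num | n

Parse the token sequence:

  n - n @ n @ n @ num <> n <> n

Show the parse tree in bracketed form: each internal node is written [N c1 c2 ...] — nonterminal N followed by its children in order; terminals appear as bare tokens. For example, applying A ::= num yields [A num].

[E [T [F [P [A n]]]] - [E [T [T [T [T [F [P [A n]]]] @ [F [P [A n]]]] @ [F [P [A n]]]] @ [F [P [A num]]]] <> [E [T [F [P [A n]]]] <> [E [T [F [P [A n]]]]]]]]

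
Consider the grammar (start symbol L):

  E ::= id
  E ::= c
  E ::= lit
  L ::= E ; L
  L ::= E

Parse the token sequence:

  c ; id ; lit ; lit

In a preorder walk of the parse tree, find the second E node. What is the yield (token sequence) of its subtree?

[L [E c] ; [L [E id] ; [L [E lit] ; [L [E lit]]]]]

id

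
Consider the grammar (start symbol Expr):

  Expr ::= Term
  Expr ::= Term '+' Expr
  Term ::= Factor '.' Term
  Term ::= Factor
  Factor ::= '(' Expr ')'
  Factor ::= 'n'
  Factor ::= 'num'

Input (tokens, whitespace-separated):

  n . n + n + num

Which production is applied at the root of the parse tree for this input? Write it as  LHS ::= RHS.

[Expr [Term [Factor n] . [Term [Factor n]]] + [Expr [Term [Factor n]] + [Expr [Term [Factor num]]]]]

Expr ::= Term '+' Expr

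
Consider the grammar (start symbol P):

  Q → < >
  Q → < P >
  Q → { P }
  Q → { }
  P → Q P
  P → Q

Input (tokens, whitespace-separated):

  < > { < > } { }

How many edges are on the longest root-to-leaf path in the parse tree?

5

[P [Q < >] [P [Q { [P [Q < >]] }] [P [Q { }]]]]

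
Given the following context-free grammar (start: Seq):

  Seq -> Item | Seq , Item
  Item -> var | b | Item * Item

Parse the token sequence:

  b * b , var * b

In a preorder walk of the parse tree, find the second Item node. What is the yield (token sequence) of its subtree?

b

[Seq [Seq [Item [Item b] * [Item b]]] , [Item [Item var] * [Item b]]]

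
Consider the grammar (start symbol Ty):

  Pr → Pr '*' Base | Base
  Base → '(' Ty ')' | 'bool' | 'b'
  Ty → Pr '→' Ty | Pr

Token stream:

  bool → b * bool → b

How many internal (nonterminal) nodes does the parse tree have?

[Ty [Pr [Base bool]] → [Ty [Pr [Pr [Base b]] * [Base bool]] → [Ty [Pr [Base b]]]]]

11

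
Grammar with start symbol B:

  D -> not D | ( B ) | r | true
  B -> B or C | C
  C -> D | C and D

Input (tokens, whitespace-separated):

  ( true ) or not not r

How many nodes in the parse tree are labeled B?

[B [B [C [D ( [B [C [D true]]] )]]] or [C [D not [D not [D r]]]]]

3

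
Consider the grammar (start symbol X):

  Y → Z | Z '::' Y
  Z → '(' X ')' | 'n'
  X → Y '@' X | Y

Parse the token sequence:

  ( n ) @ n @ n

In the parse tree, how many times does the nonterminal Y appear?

[X [Y [Z ( [X [Y [Z n]]] )]] @ [X [Y [Z n]] @ [X [Y [Z n]]]]]

4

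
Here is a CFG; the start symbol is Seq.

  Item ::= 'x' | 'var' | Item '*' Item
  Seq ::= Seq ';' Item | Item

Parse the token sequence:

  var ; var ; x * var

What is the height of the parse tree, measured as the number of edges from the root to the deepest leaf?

4

[Seq [Seq [Seq [Item var]] ; [Item var]] ; [Item [Item x] * [Item var]]]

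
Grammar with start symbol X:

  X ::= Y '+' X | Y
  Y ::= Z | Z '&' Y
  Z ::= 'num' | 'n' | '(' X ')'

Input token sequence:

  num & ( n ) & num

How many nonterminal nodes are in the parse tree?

[X [Y [Z num] & [Y [Z ( [X [Y [Z n]]] )] & [Y [Z num]]]]]

10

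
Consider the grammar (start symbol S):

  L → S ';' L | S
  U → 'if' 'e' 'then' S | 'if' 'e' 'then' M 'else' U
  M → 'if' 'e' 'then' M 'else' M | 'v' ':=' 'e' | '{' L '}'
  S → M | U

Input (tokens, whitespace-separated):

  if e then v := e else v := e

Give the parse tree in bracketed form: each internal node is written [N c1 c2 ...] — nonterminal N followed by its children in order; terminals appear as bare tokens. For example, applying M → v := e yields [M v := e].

S
M
if e then M else M
if e then v := e else M
if e then v := e else v := e

[S [M if e then [M v := e] else [M v := e]]]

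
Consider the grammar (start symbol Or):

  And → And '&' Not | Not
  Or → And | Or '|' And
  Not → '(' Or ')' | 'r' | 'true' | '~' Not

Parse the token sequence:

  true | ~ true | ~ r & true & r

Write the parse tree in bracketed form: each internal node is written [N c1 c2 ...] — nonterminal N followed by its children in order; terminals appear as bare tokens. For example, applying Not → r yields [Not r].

Or
Or | And
Or | And | And
And | And | And
Not | And | And
true | And | And
true | Not | And
true | ~ Not | And
true | ~ true | And
true | ~ true | And & Not
true | ~ true | And & Not & Not
true | ~ true | Not & Not & Not
true | ~ true | ~ Not & Not & Not
true | ~ true | ~ r & Not & Not
true | ~ true | ~ r & true & Not
true | ~ true | ~ r & true & r

[Or [Or [Or [And [Not true]]] | [And [Not ~ [Not true]]]] | [And [And [And [Not ~ [Not r]]] & [Not true]] & [Not r]]]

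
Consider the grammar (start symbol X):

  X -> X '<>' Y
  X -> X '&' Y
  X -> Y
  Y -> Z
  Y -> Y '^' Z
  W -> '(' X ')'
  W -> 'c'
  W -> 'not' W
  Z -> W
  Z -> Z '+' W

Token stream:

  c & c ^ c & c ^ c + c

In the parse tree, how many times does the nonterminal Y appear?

[X [X [X [Y [Z [W c]]]] & [Y [Y [Z [W c]]] ^ [Z [W c]]]] & [Y [Y [Z [W c]]] ^ [Z [Z [W c]] + [W c]]]]

5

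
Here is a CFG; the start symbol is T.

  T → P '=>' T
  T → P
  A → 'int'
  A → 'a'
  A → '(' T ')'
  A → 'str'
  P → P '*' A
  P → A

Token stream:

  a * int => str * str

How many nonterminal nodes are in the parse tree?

[T [P [P [A a]] * [A int]] => [T [P [P [A str]] * [A str]]]]

10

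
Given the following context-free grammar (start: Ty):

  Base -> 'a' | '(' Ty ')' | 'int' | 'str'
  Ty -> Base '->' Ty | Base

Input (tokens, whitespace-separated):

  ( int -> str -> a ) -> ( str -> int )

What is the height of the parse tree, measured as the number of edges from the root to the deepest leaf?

6

[Ty [Base ( [Ty [Base int] -> [Ty [Base str] -> [Ty [Base a]]]] )] -> [Ty [Base ( [Ty [Base str] -> [Ty [Base int]]] )]]]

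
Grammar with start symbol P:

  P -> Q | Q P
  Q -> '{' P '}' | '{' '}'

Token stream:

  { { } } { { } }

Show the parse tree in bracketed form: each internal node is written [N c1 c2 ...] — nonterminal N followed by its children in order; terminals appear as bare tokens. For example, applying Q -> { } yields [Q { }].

[P [Q { [P [Q { }]] }] [P [Q { [P [Q { }]] }]]]

P
Q P
{ P } P
{ Q } P
{ { } } P
{ { } } Q
{ { } } { P }
{ { } } { Q }
{ { } } { { } }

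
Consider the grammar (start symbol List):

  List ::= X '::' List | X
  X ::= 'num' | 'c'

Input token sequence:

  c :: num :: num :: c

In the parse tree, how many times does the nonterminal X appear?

4

[List [X c] :: [List [X num] :: [List [X num] :: [List [X c]]]]]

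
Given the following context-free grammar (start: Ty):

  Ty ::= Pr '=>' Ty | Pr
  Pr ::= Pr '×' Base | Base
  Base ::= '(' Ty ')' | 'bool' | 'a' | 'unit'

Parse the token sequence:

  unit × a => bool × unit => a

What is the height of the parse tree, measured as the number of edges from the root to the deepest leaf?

5

[Ty [Pr [Pr [Base unit]] × [Base a]] => [Ty [Pr [Pr [Base bool]] × [Base unit]] => [Ty [Pr [Base a]]]]]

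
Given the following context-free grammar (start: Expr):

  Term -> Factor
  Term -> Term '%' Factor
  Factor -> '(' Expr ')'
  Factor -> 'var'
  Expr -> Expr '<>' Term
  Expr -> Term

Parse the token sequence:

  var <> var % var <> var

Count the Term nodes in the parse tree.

4

[Expr [Expr [Expr [Term [Factor var]]] <> [Term [Term [Factor var]] % [Factor var]]] <> [Term [Factor var]]]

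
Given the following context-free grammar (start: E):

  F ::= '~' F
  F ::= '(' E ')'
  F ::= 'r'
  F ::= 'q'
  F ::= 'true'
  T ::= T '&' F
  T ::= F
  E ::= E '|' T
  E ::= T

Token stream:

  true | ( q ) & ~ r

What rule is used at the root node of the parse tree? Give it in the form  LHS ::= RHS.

[E [E [T [F true]]] | [T [T [F ( [E [T [F q]]] )]] & [F ~ [F r]]]]

E ::= E '|' T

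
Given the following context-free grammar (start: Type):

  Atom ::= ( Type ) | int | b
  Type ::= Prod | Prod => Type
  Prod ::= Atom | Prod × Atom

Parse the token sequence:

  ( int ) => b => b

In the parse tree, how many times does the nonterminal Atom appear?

4

[Type [Prod [Atom ( [Type [Prod [Atom int]]] )]] => [Type [Prod [Atom b]] => [Type [Prod [Atom b]]]]]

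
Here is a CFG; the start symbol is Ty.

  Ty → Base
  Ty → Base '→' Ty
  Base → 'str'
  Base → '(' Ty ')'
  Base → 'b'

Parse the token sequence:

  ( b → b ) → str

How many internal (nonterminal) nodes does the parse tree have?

8

[Ty [Base ( [Ty [Base b] → [Ty [Base b]]] )] → [Ty [Base str]]]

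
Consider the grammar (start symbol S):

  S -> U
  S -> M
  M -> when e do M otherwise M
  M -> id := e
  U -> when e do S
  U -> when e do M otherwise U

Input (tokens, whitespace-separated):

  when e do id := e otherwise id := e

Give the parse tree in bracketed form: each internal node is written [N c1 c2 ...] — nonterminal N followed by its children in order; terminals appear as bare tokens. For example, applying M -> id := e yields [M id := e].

S
M
when e do M otherwise M
when e do id := e otherwise M
when e do id := e otherwise id := e

[S [M when e do [M id := e] otherwise [M id := e]]]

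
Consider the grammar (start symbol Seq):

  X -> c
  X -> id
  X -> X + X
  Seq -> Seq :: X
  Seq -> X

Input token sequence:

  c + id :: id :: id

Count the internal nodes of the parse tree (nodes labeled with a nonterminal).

8

[Seq [Seq [Seq [X [X c] + [X id]]] :: [X id]] :: [X id]]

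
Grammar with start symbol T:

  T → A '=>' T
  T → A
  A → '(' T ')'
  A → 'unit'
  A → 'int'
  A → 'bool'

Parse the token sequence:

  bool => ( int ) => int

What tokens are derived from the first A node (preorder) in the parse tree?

[T [A bool] => [T [A ( [T [A int]] )] => [T [A int]]]]

bool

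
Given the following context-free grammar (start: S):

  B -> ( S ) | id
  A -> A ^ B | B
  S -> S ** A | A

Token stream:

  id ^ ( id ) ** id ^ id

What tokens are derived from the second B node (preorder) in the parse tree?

( id )

[S [S [A [A [B id]] ^ [B ( [S [A [B id]]] )]]] ** [A [A [B id]] ^ [B id]]]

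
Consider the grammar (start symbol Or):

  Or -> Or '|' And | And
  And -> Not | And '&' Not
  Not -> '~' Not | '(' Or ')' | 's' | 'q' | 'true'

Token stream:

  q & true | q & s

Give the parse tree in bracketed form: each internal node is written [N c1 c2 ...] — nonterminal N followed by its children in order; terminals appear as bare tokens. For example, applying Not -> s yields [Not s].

Or
Or | And
And | And
And & Not | And
Not & Not | And
q & Not | And
q & true | And
q & true | And & Not
q & true | Not & Not
q & true | q & Not
q & true | q & s

[Or [Or [And [And [Not q]] & [Not true]]] | [And [And [Not q]] & [Not s]]]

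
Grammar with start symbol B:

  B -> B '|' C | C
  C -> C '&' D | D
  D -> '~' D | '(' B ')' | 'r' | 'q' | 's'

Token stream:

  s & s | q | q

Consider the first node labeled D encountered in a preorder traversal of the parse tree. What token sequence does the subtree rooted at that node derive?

s

[B [B [B [C [C [D s]] & [D s]]] | [C [D q]]] | [C [D q]]]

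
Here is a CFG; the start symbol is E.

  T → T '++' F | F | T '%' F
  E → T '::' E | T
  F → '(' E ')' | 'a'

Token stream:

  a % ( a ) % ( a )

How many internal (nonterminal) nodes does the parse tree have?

[E [T [T [T [F a]] % [F ( [E [T [F a]]] )]] % [F ( [E [T [F a]]] )]]]

13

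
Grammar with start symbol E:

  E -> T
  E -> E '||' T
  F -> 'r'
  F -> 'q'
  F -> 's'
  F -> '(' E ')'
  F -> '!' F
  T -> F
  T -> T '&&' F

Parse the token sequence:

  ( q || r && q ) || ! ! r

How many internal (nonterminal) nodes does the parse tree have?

16

[E [E [T [F ( [E [E [T [F q]]] || [T [T [F r]] && [F q]]] )]]] || [T [F ! [F ! [F r]]]]]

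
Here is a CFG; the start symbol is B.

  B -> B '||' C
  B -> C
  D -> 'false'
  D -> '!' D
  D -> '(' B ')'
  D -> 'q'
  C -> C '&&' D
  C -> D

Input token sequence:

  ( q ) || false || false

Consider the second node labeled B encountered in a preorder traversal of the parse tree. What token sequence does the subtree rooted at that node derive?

[B [B [B [C [D ( [B [C [D q]]] )]]] || [C [D false]]] || [C [D false]]]

( q ) || false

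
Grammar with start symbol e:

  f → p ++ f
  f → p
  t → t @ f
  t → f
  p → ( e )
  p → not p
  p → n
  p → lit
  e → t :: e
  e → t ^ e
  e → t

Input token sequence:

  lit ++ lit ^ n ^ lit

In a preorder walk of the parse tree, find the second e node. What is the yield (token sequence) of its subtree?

[e [t [f [p lit] ++ [f [p lit]]]] ^ [e [t [f [p n]]] ^ [e [t [f [p lit]]]]]]

n ^ lit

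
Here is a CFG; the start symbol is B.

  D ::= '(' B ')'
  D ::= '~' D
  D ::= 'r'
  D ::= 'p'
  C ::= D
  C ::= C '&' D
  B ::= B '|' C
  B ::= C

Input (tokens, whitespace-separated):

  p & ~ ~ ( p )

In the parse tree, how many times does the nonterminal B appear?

2

[B [C [C [D p]] & [D ~ [D ~ [D ( [B [C [D p]]] )]]]]]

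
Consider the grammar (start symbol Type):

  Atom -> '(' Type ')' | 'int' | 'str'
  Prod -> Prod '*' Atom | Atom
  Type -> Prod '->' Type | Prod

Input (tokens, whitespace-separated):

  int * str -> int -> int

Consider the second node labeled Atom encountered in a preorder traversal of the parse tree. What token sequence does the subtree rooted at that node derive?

[Type [Prod [Prod [Atom int]] * [Atom str]] -> [Type [Prod [Atom int]] -> [Type [Prod [Atom int]]]]]

str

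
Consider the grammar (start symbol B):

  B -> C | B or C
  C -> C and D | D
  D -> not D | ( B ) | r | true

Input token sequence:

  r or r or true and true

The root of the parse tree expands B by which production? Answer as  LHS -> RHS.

[B [B [B [C [D r]]] or [C [D r]]] or [C [C [D true]] and [D true]]]

B -> B or C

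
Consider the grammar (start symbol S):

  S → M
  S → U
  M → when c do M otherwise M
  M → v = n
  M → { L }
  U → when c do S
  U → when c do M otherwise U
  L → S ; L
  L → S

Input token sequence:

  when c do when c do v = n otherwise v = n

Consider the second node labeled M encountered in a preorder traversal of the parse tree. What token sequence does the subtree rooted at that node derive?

[S [U when c do [S [M when c do [M v = n] otherwise [M v = n]]]]]

v = n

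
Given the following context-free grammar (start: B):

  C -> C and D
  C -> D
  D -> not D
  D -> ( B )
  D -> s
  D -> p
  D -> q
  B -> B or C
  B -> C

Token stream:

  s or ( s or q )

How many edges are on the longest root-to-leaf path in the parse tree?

[B [B [C [D s]]] or [C [D ( [B [B [C [D s]]] or [C [D q]]] )]]]

7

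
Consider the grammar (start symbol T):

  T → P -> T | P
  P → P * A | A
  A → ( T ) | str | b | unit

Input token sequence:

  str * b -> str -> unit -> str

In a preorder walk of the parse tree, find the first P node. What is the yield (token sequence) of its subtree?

[T [P [P [A str]] * [A b]] -> [T [P [A str]] -> [T [P [A unit]] -> [T [P [A str]]]]]]

str * b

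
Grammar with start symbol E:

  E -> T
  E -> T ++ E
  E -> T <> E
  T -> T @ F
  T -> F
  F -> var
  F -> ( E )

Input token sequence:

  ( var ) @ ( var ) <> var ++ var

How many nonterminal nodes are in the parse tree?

17

[E [T [T [F ( [E [T [F var]]] )]] @ [F ( [E [T [F var]]] )]] <> [E [T [F var]] ++ [E [T [F var]]]]]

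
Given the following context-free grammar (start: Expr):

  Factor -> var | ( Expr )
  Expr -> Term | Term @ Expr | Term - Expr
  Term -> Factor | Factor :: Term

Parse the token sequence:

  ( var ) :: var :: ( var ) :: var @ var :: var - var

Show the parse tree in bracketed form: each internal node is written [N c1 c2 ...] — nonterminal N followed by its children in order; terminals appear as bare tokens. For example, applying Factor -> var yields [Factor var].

Expr
Term @ Expr
Factor :: Term @ Expr
( Expr ) :: Term @ Expr
( Term ) :: Term @ Expr
( Factor ) :: Term @ Expr
( var ) :: Term @ Expr
( var ) :: Factor :: Term @ Expr
( var ) :: var :: Term @ Expr
( var ) :: var :: Factor :: Term @ Expr
( var ) :: var :: ( Expr ) :: Term @ Expr
( var ) :: var :: ( Term ) :: Term @ Expr
( var ) :: var :: ( Factor ) :: Term @ Expr
( var ) :: var :: ( var ) :: Term @ Expr
( var ) :: var :: ( var ) :: Factor @ Expr
( var ) :: var :: ( var ) :: var @ Expr
( var ) :: var :: ( var ) :: var @ Term - Expr
( var ) :: var :: ( var ) :: var @ Factor :: Term - Expr
( var ) :: var :: ( var ) :: var @ var :: Term - Expr
( var ) :: var :: ( var ) :: var @ var :: Factor - Expr
( var ) :: var :: ( var ) :: var @ var :: var - Expr
( var ) :: var :: ( var ) :: var @ var :: var - Term
( var ) :: var :: ( var ) :: var @ var :: var - Factor
( var ) :: var :: ( var ) :: var @ var :: var - var

[Expr [Term [Factor ( [Expr [Term [Factor var]]] )] :: [Term [Factor var] :: [Term [Factor ( [Expr [Term [Factor var]]] )] :: [Term [Factor var]]]]] @ [Expr [Term [Factor var] :: [Term [Factor var]]] - [Expr [Term [Factor var]]]]]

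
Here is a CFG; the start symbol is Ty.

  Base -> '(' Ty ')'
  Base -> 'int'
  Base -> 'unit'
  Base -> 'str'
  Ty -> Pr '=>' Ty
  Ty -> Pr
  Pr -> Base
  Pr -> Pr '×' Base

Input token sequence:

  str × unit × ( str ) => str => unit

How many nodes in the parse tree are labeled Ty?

4

[Ty [Pr [Pr [Pr [Base str]] × [Base unit]] × [Base ( [Ty [Pr [Base str]]] )]] => [Ty [Pr [Base str]] => [Ty [Pr [Base unit]]]]]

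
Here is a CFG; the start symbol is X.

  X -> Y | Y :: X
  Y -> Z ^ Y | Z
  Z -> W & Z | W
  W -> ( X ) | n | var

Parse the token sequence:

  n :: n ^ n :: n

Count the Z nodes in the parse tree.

[X [Y [Z [W n]]] :: [X [Y [Z [W n]] ^ [Y [Z [W n]]]] :: [X [Y [Z [W n]]]]]]

4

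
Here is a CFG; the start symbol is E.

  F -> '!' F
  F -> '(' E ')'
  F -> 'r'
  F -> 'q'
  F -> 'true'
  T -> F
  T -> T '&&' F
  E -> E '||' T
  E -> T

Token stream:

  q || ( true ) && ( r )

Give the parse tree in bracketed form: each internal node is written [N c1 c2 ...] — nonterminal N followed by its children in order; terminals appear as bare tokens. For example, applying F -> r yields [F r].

[E [E [T [F q]]] || [T [T [F ( [E [T [F true]]] )]] && [F ( [E [T [F r]]] )]]]

E
E || T
T || T
F || T
q || T
q || T && F
q || F && F
q || ( E ) && F
q || ( T ) && F
q || ( F ) && F
q || ( true ) && F
q || ( true ) && ( E )
q || ( true ) && ( T )
q || ( true ) && ( F )
q || ( true ) && ( r )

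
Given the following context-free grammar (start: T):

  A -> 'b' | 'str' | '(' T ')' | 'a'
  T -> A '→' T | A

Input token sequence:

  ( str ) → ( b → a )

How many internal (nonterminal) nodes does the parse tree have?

10

[T [A ( [T [A str]] )] → [T [A ( [T [A b] → [T [A a]]] )]]]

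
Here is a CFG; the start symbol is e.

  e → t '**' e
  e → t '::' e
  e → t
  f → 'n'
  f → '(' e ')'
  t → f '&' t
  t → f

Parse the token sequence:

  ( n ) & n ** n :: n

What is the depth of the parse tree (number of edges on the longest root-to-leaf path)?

6

[e [t [f ( [e [t [f n]]] )] & [t [f n]]] ** [e [t [f n]] :: [e [t [f n]]]]]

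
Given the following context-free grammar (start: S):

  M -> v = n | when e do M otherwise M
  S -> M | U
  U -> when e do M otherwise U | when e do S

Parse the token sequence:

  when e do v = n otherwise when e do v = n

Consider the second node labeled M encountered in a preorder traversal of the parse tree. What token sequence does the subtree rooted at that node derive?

[S [U when e do [M v = n] otherwise [U when e do [S [M v = n]]]]]

v = n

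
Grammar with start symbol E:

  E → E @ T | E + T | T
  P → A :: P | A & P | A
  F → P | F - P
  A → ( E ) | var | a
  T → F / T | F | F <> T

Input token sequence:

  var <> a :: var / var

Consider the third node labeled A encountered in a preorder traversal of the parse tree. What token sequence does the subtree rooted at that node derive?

[E [T [F [P [A var]]] <> [T [F [P [A a] :: [P [A var]]]] / [T [F [P [A var]]]]]]]

var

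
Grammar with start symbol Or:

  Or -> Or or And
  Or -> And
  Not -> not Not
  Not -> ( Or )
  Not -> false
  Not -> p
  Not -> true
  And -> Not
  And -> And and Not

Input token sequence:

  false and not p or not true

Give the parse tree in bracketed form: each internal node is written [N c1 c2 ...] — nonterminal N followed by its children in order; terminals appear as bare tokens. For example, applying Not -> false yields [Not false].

Or
Or or And
And or And
And and Not or And
Not and Not or And
false and Not or And
false and not Not or And
false and not p or And
false and not p or Not
false and not p or not Not
false and not p or not true

[Or [Or [And [And [Not false]] and [Not not [Not p]]]] or [And [Not not [Not true]]]]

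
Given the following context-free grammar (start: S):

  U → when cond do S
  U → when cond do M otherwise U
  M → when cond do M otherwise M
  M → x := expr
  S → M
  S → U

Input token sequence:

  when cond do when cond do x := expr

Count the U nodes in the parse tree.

2

[S [U when cond do [S [U when cond do [S [M x := expr]]]]]]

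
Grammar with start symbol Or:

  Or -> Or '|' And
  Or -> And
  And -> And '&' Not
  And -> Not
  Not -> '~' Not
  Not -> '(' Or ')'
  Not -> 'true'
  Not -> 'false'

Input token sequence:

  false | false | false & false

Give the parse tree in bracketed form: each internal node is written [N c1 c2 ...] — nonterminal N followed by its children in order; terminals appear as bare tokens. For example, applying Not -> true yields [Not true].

Or
Or | And
Or | And | And
And | And | And
Not | And | And
false | And | And
false | Not | And
false | false | And
false | false | And & Not
false | false | Not & Not
false | false | false & Not
false | false | false & false

[Or [Or [Or [And [Not false]]] | [And [Not false]]] | [And [And [Not false]] & [Not false]]]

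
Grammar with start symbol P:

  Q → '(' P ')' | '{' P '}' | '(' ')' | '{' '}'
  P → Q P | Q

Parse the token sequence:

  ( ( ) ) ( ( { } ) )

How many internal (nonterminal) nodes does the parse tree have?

10

[P [Q ( [P [Q ( )]] )] [P [Q ( [P [Q ( [P [Q { }]] )]] )]]]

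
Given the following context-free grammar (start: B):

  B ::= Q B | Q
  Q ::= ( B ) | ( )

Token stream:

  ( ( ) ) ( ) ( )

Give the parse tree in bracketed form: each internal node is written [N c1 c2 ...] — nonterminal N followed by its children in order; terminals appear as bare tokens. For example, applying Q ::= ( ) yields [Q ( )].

B
Q B
( B ) B
( Q ) B
( ( ) ) B
( ( ) ) Q B
( ( ) ) ( ) B
( ( ) ) ( ) Q
( ( ) ) ( ) ( )

[B [Q ( [B [Q ( )]] )] [B [Q ( )] [B [Q ( )]]]]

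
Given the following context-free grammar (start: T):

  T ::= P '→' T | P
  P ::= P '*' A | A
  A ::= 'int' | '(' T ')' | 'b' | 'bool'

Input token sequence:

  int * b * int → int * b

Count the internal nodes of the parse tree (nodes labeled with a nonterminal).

12

[T [P [P [P [A int]] * [A b]] * [A int]] → [T [P [P [A int]] * [A b]]]]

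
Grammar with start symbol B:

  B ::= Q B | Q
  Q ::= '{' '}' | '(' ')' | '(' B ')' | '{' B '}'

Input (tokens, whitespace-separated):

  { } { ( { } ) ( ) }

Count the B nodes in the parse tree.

[B [Q { }] [B [Q { [B [Q ( [B [Q { }]] )] [B [Q ( )]]] }]]]

5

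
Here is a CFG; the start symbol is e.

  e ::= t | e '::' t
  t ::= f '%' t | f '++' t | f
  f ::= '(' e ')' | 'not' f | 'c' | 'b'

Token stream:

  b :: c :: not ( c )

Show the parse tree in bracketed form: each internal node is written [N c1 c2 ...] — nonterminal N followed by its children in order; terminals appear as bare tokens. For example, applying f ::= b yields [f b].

[e [e [e [t [f b]]] :: [t [f c]]] :: [t [f not [f ( [e [t [f c]]] )]]]]

e
e :: t
e :: t :: t
t :: t :: t
f :: t :: t
b :: t :: t
b :: f :: t
b :: c :: t
b :: c :: f
b :: c :: not f
b :: c :: not ( e )
b :: c :: not ( t )
b :: c :: not ( f )
b :: c :: not ( c )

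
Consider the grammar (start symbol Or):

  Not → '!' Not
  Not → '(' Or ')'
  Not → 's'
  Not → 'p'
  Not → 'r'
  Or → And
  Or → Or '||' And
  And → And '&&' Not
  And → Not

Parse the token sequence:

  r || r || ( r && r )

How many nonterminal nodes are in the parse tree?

[Or [Or [Or [And [Not r]]] || [And [Not r]]] || [And [Not ( [Or [And [And [Not r]] && [Not r]]] )]]]

14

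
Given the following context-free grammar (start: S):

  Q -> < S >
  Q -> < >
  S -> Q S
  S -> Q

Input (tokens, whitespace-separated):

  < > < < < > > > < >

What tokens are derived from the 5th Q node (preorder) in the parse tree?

< >

[S [Q < >] [S [Q < [S [Q < [S [Q < >]] >]] >] [S [Q < >]]]]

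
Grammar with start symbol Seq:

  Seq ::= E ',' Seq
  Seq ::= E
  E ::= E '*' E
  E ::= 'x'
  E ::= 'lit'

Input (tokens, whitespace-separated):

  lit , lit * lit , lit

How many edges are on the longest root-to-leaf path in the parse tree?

4

[Seq [E lit] , [Seq [E [E lit] * [E lit]] , [Seq [E lit]]]]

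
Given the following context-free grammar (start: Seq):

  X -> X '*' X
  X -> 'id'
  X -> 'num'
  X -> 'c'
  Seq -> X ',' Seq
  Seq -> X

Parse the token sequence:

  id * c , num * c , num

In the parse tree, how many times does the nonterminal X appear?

7

[Seq [X [X id] * [X c]] , [Seq [X [X num] * [X c]] , [Seq [X num]]]]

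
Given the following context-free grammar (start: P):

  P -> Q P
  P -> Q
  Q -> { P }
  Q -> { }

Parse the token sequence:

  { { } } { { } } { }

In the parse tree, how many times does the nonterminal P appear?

[P [Q { [P [Q { }]] }] [P [Q { [P [Q { }]] }] [P [Q { }]]]]

5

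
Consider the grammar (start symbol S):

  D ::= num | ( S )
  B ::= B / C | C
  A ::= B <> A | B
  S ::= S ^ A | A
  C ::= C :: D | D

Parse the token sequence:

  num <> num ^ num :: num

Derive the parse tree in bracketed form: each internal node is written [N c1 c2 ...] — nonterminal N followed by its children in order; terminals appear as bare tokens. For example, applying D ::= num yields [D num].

[S [S [A [B [C [D num]]] <> [A [B [C [D num]]]]]] ^ [A [B [C [C [D num]] :: [D num]]]]]

S
S ^ A
A ^ A
B <> A ^ A
C <> A ^ A
D <> A ^ A
num <> A ^ A
num <> B ^ A
num <> C ^ A
num <> D ^ A
num <> num ^ A
num <> num ^ B
num <> num ^ C
num <> num ^ C :: D
num <> num ^ D :: D
num <> num ^ num :: D
num <> num ^ num :: num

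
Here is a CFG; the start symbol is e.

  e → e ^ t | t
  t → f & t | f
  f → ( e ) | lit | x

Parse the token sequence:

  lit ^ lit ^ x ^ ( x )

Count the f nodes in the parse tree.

5

[e [e [e [e [t [f lit]]] ^ [t [f lit]]] ^ [t [f x]]] ^ [t [f ( [e [t [f x]]] )]]]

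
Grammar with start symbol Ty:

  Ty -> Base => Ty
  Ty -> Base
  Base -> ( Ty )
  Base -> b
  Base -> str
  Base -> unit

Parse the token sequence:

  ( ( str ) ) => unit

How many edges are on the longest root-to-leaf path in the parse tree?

6

[Ty [Base ( [Ty [Base ( [Ty [Base str]] )]] )] => [Ty [Base unit]]]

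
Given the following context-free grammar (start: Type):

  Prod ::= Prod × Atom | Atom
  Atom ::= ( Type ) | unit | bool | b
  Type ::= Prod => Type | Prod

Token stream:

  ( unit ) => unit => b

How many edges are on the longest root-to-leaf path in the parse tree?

[Type [Prod [Atom ( [Type [Prod [Atom unit]]] )]] => [Type [Prod [Atom unit]] => [Type [Prod [Atom b]]]]]

6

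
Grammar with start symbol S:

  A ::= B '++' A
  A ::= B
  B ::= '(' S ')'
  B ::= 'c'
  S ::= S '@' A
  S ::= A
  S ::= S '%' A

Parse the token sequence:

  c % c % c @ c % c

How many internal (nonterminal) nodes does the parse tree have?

15

[S [S [S [S [S [A [B c]]] % [A [B c]]] % [A [B c]]] @ [A [B c]]] % [A [B c]]]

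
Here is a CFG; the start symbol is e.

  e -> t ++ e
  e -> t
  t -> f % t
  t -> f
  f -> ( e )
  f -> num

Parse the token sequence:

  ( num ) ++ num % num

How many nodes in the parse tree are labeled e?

3

[e [t [f ( [e [t [f num]]] )]] ++ [e [t [f num] % [t [f num]]]]]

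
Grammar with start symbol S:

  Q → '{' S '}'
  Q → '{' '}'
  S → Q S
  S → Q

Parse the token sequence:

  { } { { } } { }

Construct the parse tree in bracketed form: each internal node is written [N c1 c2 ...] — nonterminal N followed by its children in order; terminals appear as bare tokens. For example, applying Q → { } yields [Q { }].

S
Q S
{ } S
{ } Q S
{ } { S } S
{ } { Q } S
{ } { { } } S
{ } { { } } Q
{ } { { } } { }

[S [Q { }] [S [Q { [S [Q { }]] }] [S [Q { }]]]]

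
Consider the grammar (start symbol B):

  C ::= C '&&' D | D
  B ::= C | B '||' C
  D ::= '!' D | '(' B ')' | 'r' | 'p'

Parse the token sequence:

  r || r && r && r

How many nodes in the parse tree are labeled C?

[B [B [C [D r]]] || [C [C [C [D r]] && [D r]] && [D r]]]

4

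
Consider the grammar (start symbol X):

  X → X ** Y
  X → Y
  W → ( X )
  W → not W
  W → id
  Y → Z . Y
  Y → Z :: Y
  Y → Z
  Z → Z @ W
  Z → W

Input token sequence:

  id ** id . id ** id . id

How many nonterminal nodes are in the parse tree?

[X [X [X [Y [Z [W id]]]] ** [Y [Z [W id]] . [Y [Z [W id]]]]] ** [Y [Z [W id]] . [Y [Z [W id]]]]]

18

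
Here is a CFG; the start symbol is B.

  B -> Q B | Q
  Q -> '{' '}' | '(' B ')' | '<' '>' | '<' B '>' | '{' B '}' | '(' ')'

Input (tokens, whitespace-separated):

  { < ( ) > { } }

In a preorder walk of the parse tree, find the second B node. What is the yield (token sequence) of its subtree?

[B [Q { [B [Q < [B [Q ( )]] >] [B [Q { }]]] }]]

< ( ) > { }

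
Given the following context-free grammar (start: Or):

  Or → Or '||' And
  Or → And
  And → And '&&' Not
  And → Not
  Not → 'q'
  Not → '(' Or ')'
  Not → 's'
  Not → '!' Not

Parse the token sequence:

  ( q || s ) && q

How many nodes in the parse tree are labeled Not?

4

[Or [And [And [Not ( [Or [Or [And [Not q]]] || [And [Not s]]] )]] && [Not q]]]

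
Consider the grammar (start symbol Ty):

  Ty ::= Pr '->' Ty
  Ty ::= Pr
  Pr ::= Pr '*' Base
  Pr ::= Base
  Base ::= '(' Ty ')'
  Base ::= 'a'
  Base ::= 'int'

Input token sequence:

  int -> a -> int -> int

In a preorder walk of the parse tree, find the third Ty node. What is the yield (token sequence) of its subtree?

int -> int

[Ty [Pr [Base int]] -> [Ty [Pr [Base a]] -> [Ty [Pr [Base int]] -> [Ty [Pr [Base int]]]]]]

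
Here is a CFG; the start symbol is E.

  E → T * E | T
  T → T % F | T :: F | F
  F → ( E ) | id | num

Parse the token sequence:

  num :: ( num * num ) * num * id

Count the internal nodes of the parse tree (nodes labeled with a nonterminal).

[E [T [T [F num]] :: [F ( [E [T [F num]] * [E [T [F num]]]] )]] * [E [T [F num]] * [E [T [F id]]]]]

17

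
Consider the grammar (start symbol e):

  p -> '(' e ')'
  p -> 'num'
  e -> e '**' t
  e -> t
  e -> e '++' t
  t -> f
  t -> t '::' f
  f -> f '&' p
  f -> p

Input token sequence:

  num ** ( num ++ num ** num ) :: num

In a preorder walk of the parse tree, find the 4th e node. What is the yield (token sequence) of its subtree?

num ++ num

[e [e [t [f [p num]]]] ** [t [t [f [p ( [e [e [e [t [f [p num]]]] ++ [t [f [p num]]]] ** [t [f [p num]]]] )]]] :: [f [p num]]]]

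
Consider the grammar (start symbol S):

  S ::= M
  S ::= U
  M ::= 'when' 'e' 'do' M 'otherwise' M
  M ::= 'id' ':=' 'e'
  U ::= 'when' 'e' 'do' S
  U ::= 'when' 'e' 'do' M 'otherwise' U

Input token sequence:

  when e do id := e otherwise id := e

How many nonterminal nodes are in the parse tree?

[S [M when e do [M id := e] otherwise [M id := e]]]

4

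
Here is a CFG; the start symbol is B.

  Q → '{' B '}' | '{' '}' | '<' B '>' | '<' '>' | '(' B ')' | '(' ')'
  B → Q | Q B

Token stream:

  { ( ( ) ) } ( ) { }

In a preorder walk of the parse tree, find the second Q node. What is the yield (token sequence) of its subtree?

( ( ) )

[B [Q { [B [Q ( [B [Q ( )]] )]] }] [B [Q ( )] [B [Q { }]]]]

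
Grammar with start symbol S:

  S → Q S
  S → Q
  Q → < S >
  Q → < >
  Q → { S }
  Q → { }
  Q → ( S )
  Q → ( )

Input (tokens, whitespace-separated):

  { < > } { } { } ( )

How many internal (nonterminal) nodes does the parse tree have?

10

[S [Q { [S [Q < >]] }] [S [Q { }] [S [Q { }] [S [Q ( )]]]]]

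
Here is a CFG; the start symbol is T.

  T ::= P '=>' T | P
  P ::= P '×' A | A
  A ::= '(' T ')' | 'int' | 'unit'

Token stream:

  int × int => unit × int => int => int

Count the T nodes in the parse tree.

4

[T [P [P [A int]] × [A int]] => [T [P [P [A unit]] × [A int]] => [T [P [A int]] => [T [P [A int]]]]]]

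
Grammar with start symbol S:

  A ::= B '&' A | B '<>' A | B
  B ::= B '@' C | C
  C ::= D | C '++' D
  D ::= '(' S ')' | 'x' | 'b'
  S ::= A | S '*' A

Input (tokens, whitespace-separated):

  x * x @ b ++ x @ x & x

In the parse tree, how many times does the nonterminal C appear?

6

[S [S [A [B [C [D x]]]]] * [A [B [B [B [C [D x]]] @ [C [C [D b]] ++ [D x]]] @ [C [D x]]] & [A [B [C [D x]]]]]]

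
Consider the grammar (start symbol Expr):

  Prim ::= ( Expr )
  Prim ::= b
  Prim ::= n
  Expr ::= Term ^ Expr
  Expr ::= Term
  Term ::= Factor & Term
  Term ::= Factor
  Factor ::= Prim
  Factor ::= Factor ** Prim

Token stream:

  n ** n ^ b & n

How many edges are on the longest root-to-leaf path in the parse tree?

[Expr [Term [Factor [Factor [Prim n]] ** [Prim n]]] ^ [Expr [Term [Factor [Prim b]] & [Term [Factor [Prim n]]]]]]

6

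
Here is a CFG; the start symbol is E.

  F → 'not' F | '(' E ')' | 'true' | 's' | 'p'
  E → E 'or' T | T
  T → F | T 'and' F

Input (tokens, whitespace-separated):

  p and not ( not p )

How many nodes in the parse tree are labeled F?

[E [T [T [F p]] and [F not [F ( [E [T [F not [F p]]]] )]]]]

5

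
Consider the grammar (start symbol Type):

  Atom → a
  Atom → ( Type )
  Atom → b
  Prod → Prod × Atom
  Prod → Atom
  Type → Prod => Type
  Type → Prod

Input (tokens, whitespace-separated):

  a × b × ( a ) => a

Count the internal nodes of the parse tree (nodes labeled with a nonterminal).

[Type [Prod [Prod [Prod [Atom a]] × [Atom b]] × [Atom ( [Type [Prod [Atom a]]] )]] => [Type [Prod [Atom a]]]]

13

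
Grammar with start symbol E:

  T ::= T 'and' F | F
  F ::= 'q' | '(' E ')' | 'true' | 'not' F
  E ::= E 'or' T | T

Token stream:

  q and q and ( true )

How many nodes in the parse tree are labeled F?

[E [T [T [T [F q]] and [F q]] and [F ( [E [T [F true]]] )]]]

4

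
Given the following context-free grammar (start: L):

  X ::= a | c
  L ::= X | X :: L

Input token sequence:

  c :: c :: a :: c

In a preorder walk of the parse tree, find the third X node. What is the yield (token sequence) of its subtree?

a

[L [X c] :: [L [X c] :: [L [X a] :: [L [X c]]]]]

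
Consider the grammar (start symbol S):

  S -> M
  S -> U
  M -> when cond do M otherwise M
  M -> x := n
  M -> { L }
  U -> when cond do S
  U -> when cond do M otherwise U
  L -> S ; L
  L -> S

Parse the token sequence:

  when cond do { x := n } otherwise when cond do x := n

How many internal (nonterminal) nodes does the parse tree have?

[S [U when cond do [M { [L [S [M x := n]]] }] otherwise [U when cond do [S [M x := n]]]]]

9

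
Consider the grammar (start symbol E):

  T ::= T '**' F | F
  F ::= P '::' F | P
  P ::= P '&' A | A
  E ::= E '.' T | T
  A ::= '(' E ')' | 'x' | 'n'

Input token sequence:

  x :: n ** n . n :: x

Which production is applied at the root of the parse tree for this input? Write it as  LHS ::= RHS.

E ::= E '.' T

[E [E [T [T [F [P [A x]] :: [F [P [A n]]]]] ** [F [P [A n]]]]] . [T [F [P [A n]] :: [F [P [A x]]]]]]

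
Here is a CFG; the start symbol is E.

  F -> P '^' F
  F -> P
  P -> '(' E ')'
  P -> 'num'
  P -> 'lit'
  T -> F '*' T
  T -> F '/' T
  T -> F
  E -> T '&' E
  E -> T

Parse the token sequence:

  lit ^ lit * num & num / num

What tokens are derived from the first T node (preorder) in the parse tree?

[E [T [F [P lit] ^ [F [P lit]]] * [T [F [P num]]]] & [E [T [F [P num]] / [T [F [P num]]]]]]

lit ^ lit * num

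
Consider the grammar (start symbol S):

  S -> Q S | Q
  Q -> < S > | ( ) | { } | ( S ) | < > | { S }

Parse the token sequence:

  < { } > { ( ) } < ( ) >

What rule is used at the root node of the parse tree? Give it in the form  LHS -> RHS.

S -> Q S

[S [Q < [S [Q { }]] >] [S [Q { [S [Q ( )]] }] [S [Q < [S [Q ( )]] >]]]]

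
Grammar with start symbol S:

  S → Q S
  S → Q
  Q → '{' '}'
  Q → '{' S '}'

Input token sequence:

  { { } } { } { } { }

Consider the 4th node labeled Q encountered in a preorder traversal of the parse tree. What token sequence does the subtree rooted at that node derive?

[S [Q { [S [Q { }]] }] [S [Q { }] [S [Q { }] [S [Q { }]]]]]

{ }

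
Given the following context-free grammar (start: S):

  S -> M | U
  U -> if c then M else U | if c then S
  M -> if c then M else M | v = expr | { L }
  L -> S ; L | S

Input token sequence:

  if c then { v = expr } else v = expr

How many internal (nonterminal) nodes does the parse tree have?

7

[S [M if c then [M { [L [S [M v = expr]]] }] else [M v = expr]]]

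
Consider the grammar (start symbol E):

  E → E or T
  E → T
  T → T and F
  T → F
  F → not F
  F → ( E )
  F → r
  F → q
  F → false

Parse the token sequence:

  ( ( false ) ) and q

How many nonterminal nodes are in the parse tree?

[E [T [T [F ( [E [T [F ( [E [T [F false]]] )]]] )]] and [F q]]]

11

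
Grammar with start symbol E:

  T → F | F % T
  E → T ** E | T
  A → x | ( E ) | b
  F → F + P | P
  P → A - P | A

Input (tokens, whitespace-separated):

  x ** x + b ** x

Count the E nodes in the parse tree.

[E [T [F [P [A x]]]] ** [E [T [F [F [P [A x]]] + [P [A b]]]] ** [E [T [F [P [A x]]]]]]]

3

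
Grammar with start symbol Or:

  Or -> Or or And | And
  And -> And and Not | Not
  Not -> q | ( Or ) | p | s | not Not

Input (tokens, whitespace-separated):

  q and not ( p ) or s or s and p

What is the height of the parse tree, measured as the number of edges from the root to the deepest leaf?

9

[Or [Or [Or [And [And [Not q]] and [Not not [Not ( [Or [And [Not p]]] )]]]] or [And [Not s]]] or [And [And [Not s]] and [Not p]]]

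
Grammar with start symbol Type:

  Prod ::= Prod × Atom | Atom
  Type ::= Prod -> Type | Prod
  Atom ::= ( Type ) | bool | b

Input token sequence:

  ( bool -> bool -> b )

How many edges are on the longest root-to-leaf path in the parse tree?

8

[Type [Prod [Atom ( [Type [Prod [Atom bool]] -> [Type [Prod [Atom bool]] -> [Type [Prod [Atom b]]]]] )]]]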